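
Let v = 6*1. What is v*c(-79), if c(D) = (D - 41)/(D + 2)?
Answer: 720/77 ≈ 9.3506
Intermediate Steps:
v = 6
c(D) = (-41 + D)/(2 + D)
v*c(-79) = 6*((-41 - 79)/(2 - 79)) = 6*(-120/(-77)) = 6*(-1/77*(-120)) = 6*(120/77) = 720/77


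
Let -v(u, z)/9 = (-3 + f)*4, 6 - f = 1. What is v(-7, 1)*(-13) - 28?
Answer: 908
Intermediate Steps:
f = 5 (f = 6 - 1*1 = 6 - 1 = 5)
v(u, z) = -72 (v(u, z) = -9*(-3 + 5)*4 = -18*4 = -9*8 = -72)
v(-7, 1)*(-13) - 28 = -72*(-13) - 28 = 936 - 28 = 908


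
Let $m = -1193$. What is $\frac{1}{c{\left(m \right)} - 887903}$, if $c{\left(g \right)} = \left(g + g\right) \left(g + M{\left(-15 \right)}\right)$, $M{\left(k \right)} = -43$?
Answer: $\frac{1}{2061193} \approx 4.8516 \cdot 10^{-7}$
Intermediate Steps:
$c{\left(g \right)} = 2 g \left(-43 + g\right)$ ($c{\left(g \right)} = \left(g + g\right) \left(g - 43\right) = 2 g \left(-43 + g\right)$)
$\frac{1}{c{\left(m \right)} - 887903} = \frac{1}{2 \left(-1193\right) \left(-43 - 1193\right) - 887903} = \frac{1}{2 \left(-1193\right) \left(-1236\right) - 887903} = \frac{1}{2949096 - 887903} = \frac{1}{2061193}$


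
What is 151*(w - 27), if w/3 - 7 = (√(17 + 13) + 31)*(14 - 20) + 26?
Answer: -73386 - 2718*√30 ≈ -88273.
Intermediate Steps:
w = -459 - 18*√30 (w = 21 + 3*((√(17 + 13) + 31)*(14 - 20) + 26) = 21 + 3*((√30 + 31)*(-6) + 26) = 21 + 3*((31 + √30)*(-6) + 26) = 21 + 3*((-186 - 6*√30) + 26) = 21 + 3*(-160 - 6*√30) = 21 + (-480 - 18*√30) = -459 - 18*√30 ≈ -557.59)
151*(w - 27) = 151*((-459 - 18*√30) - 27) = 151*(-486 - 18*√30) = -73386 - 2718*√30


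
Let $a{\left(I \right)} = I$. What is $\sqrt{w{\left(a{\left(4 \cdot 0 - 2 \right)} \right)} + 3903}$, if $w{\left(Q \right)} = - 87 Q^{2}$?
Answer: $3 \sqrt{395} \approx 59.624$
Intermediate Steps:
$\sqrt{w{\left(a{\left(4 \cdot 0 - 2 \right)} \right)} + 3903} = \sqrt{- 87 \left(4 \cdot 0 - 2\right)^{2} + 3903} = \sqrt{- 87 \left(0 - 2\right)^{2} + 3903} = \sqrt{- 87 \left(-2\right)^{2} + 3903} = \sqrt{\left(-87\right) 4 + 3903} = \sqrt{-348 + 3903} = \sqrt{3555} = 3 \sqrt{395}$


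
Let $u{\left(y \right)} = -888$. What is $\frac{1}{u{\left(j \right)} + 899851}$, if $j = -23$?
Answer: $\frac{1}{898963} \approx 1.1124 \cdot 10^{-6}$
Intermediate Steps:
$\frac{1}{u{\left(j \right)} + 899851} = \frac{1}{-888 + 899851} = \frac{1}{898963}$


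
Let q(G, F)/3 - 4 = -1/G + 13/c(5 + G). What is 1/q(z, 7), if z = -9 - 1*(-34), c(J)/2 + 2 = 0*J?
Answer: 100/213 ≈ 0.46948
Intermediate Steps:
c(J) = -4 (c(J) = -4 + 2*(0*J) = -4 + 2*0 = -4 + 0 = -4)
z = 25 (z = -9 + 34 = 25)
q(G, F) = 9/4 - 3/G (q(G, F) = 12 + 3*(-1/G + 13/(-4)) = 12 + 3*(-1/G + 13*(-1/4)) = 12 + 3*(-1/G - 13/4) = 12 + 3*(-13/4 - 1/G) = 12 + (-39/4 - 3/G) = 9/4 - 3/G)
1/q(z, 7) = 1/(9/4 - 3/25) = 1/(213/100) = 100/213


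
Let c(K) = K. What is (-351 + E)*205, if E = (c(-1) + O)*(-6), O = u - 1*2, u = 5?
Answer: -74415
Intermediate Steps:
O = 3 (O = 5 - 1*2 = 5 - 2 = 3)
E = -12 (E = (-1 + 3)*(-6) = 2*(-6) = -12)
(-351 + E)*205 = (-351 - 12)*205 = -363*205 = -74415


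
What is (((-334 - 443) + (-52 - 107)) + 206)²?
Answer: 532900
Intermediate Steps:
(((-334 - 443) + (-52 - 107)) + 206)² = ((-777 - 159) + 206)² = (-936 + 206)² = (-730)² = 532900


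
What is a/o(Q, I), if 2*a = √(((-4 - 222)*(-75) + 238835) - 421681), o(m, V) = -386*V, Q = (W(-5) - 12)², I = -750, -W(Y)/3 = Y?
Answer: I*√41474/289500 ≈ 0.00070346*I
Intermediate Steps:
W(Y) = -3*Y
Q = 9 (Q = (-3*(-5) - 12)² = (15 - 12)² = 3² = 9)
a = I*√41474 (a = √(((-4 - 222)*(-75) + 238835) - 421681)/2 = √((-226*(-75) + 238835) - 421681)/2 = √((16950 + 238835) - 421681)/2 = √(255785 - 421681)/2 = √(-165896)/2 = (2*I*√41474)/2 = I*√41474 ≈ 203.65*I)
a/o(Q, I) = (I*√41474)/((-386*(-750))) = (I*√41474)/289500 = (I*√41474)*(1/289500) = I*√41474/289500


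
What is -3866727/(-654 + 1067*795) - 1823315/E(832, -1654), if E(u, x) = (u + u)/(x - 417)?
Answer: 82067822002033/36164736 ≈ 2.2693e+6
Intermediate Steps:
E(u, x) = 2*u/(-417 + x) (E(u, x) = (2*u)/(-417 + x) = 2*u/(-417 + x))
-3866727/(-654 + 1067*795) - 1823315/E(832, -1654) = -3866727/(-654 + 1067*795) - 1823315/(2*832/(-417 - 1654)) = -3866727/(-654 + 848265) - 1823315/(2*832/(-2071)) = -3866727/847611 - 1823315/(2*832*(-1/2071)) = -3866727*1/847611 - 1823315/(-1664/2071) = -1288909/282537 - 1823315*(-2071/1664) = -1288909/282537 + 290468105/128 = 82067822002033/36164736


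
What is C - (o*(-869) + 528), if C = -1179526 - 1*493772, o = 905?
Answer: -887381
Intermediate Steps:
C = -1673298 (C = -1179526 - 493772 = -1673298)
C - (o*(-869) + 528) = -1673298 - (905*(-869) + 528) = -1673298 - (-786445 + 528) = -1673298 - 1*(-785917) = -1673298 + 785917 = -887381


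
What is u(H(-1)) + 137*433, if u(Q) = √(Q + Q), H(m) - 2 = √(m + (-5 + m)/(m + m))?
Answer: 59321 + √(4 + 2*√2) ≈ 59324.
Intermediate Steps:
H(m) = 2 + √(m + (-5 + m)/(2*m)) (H(m) = 2 + √(m + (-5 + m)/(m + m)) = 2 + √(m + (-5 + m)/((2*m))) = 2 + √(m + (-5 + m)*(1/(2*m))) = 2 + √(m + (-5 + m)/(2*m)))
u(Q) = √2*√Q (u(Q) = √(2*Q) = √2*√Q)
u(H(-1)) + 137*433 = √2*√(2 + √(2 - 10/(-1) + 4*(-1))/2) + 137*433 = √2*√(2 + √(2 - 10*(-1) - 4)/2) + 59321 = √2*√(2 + √(2 + 10 - 4)/2) + 59321 = √2*√(2 + √8/2) + 59321 = √2*√(2 + (2*√2)/2) + 59321 = √2*√(2 + √2) + 59321 = 59321 + √2*√(2 + √2)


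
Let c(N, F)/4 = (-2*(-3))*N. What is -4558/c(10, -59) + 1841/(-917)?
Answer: -330109/15720 ≈ -20.999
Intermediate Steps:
c(N, F) = 24*N (c(N, F) = 4*((-2*(-3))*N) = 4*(6*N) = 24*N)
-4558/c(10, -59) + 1841/(-917) = -4558/(24*10) + 1841/(-917) = -4558/240 + 1841*(-1/917) = -4558*1/240 - 263/131 = -2279/120 - 263/131 = -330109/15720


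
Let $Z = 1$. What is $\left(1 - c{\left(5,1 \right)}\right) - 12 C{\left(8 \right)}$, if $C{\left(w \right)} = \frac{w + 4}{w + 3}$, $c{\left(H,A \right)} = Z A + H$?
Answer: $- \frac{199}{11} \approx -18.091$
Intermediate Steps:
$c{\left(H,A \right)} = A + H$ ($c{\left(H,A \right)} = 1 A + H = A + H$)
$C{\left(w \right)} = \frac{4 + w}{3 + w}$
$\left(1 - c{\left(5,1 \right)}\right) - 12 C{\left(8 \right)} = \left(1 - \left(1 + 5\right)\right) - 12 \frac{4 + 8}{3 + 8} = \left(1 - 6\right) - 12 \cdot \frac{1}{11} \cdot 12 = -5 - \frac{144}{11} = - \frac{199}{11}$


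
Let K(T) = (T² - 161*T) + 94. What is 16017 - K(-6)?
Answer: 14921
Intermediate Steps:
K(T) = 94 + T² - 161*T
16017 - K(-6) = 16017 - (94 + (-6)² - 161*(-6)) = 16017 - (94 + 36 + 966) = 16017 - 1*1096 = 16017 - 1096 = 14921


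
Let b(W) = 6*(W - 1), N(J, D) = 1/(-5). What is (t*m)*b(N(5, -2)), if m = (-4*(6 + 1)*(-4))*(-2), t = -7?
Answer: -56448/5 ≈ -11290.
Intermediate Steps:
N(J, D) = -⅕ (N(J, D) = 1*(-⅕) = -⅕)
b(W) = -6 + 6*W (b(W) = 6*(-1 + W) = -6 + 6*W)
m = -224 (m = (-4*7*(-4))*(-2) = -28*(-4)*(-2) = 112*(-2) = -224)
(t*m)*b(N(5, -2)) = (-7*(-224))*(-6 + 6*(-⅕)) = 1568*(-6 - 6/5) = 1568*(-36/5) = -56448/5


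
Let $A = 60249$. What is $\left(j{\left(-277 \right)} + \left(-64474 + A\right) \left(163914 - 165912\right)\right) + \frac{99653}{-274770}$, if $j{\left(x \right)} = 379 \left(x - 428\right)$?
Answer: $\frac{2246067423697}{274770} \approx 8.1744 \cdot 10^{6}$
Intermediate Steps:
$j{\left(x \right)} = -162212 + 379 x$ ($j{\left(x \right)} = 379 \left(-428 + x\right) = -162212 + 379 x$)
$\left(j{\left(-277 \right)} + \left(-64474 + A\right) \left(163914 - 165912\right)\right) + \frac{99653}{-274770} = \left(\left(-162212 + 379 \left(-277\right)\right) + \left(-64474 + 60249\right) \left(163914 - 165912\right)\right) + \frac{99653}{-274770} = \left(\left(-162212 - 104983\right) - -8441550\right) + 99653 \left(- \frac{1}{274770}\right) = \left(-267195 + 8441550\right) - \frac{99653}{274770} = 8174355 - \frac{99653}{274770} = \frac{2246067423697}{274770}$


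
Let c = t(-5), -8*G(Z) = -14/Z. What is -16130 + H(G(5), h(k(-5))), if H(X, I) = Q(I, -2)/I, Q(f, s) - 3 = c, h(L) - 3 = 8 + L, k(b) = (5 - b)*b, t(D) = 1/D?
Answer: -3145364/195 ≈ -16130.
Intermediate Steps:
t(D) = 1/D
G(Z) = 7/(4*Z) (G(Z) = -(-7)/(4*Z) = 7/(4*Z))
k(b) = b*(5 - b)
c = -⅕ (c = 1/(-5) = -⅕ ≈ -0.20000)
h(L) = 11 + L (h(L) = 3 + (8 + L) = 11 + L)
Q(f, s) = 14/5 (Q(f, s) = 3 - ⅕ = 14/5)
H(X, I) = 14/(5*I)
-16130 + H(G(5), h(k(-5))) = -16130 + 14/(5*(11 - 5*(5 - 1*(-5)))) = -16130 + 14/(5*(11 - 5*(5 + 5))) = -16130 + 14/(5*(11 - 5*10)) = -16130 + 14/(5*(11 - 50)) = -16130 + (14/5)/(-39) = -16130 + (14/5)*(-1/39) = -16130 - 14/195 = -3145364/195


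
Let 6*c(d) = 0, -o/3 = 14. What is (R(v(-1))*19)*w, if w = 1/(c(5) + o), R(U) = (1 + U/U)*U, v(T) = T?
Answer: 19/21 ≈ 0.90476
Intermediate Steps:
o = -42 (o = -3*14 = -42)
c(d) = 0 (c(d) = (1/6)*0 = 0)
R(U) = 2*U (R(U) = (1 + 1)*U = 2*U)
w = -1/42 (w = 1/(0 - 42) = 1/(-42) = -1/42 ≈ -0.023810)
(R(v(-1))*19)*w = ((2*(-1))*19)*(-1/42) = -2*19*(-1/42) = -38*(-1/42) = 19/21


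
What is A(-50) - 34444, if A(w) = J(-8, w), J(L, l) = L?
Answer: -34452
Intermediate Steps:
A(w) = -8
A(-50) - 34444 = -8 - 34444 = -34452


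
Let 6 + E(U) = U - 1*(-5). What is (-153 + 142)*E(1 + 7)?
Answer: -77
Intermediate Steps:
E(U) = -1 + U (E(U) = -6 + (U - 1*(-5)) = -6 + (U + 5) = -6 + (5 + U) = -1 + U)
(-153 + 142)*E(1 + 7) = (-153 + 142)*(-1 + (1 + 7)) = -11*(-1 + 8) = -11*7 = -77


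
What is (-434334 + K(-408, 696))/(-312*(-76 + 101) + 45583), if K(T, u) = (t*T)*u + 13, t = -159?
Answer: 44716591/37783 ≈ 1183.5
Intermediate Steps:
K(T, u) = 13 - 159*T*u (K(T, u) = (-159*T)*u + 13 = -159*T*u + 13 = 13 - 159*T*u)
(-434334 + K(-408, 696))/(-312*(-76 + 101) + 45583) = (-434334 + (13 - 159*(-408)*696))/(-312*(-76 + 101) + 45583) = (-434334 + (13 + 45150912))/(-312*25 + 45583) = (-434334 + 45150925)/(-7800 + 45583) = 44716591/37783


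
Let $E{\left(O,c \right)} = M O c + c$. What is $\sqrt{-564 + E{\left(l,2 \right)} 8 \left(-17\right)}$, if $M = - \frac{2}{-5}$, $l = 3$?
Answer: $\frac{2 i \sqrt{7265}}{5} \approx 34.094 i$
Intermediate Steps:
$M = \frac{2}{5}$ ($M = \left(-2\right) \left(- \frac{1}{5}\right) = \frac{2}{5} \approx 0.4$)
$E{\left(O,c \right)} = c + \frac{2 O c}{5}$ ($E{\left(O,c \right)} = \frac{2 O}{5} c + c = \frac{2 O c}{5} + c = c + \frac{2 O c}{5}$)
$\sqrt{-564 + E{\left(l,2 \right)} 8 \left(-17\right)} = \sqrt{-564 + \frac{1}{5} \cdot 2 \left(5 + 2 \cdot 3\right) 8 \left(-17\right)} = \sqrt{-564 + \frac{1}{5} \cdot 2 \left(5 + 6\right) 8 \left(-17\right)} = \sqrt{-564 + \frac{1}{5} \cdot 2 \cdot 11 \cdot 8 \left(-17\right)} = \sqrt{-564 + \frac{22}{5} \cdot 8 \left(-17\right)} = \sqrt{-564 + \frac{176}{5} \left(-17\right)} = \sqrt{-564 - \frac{2992}{5}} = \sqrt{- \frac{5812}{5}} = \frac{2 i \sqrt{7265}}{5}$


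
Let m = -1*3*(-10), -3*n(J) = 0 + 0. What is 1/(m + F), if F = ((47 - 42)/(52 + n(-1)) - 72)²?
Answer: 2704/14061241 ≈ 0.00019230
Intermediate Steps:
n(J) = 0 (n(J) = -(0 + 0)/3 = -⅓*0 = 0)
m = 30 (m = -3*(-10) = 30)
F = 13980121/2704 (F = ((47 - 42)/(52 + 0) - 72)² = (5/52 - 72)² = (-3739/52)² = 13980121/2704 ≈ 5170.2)
1/(m + F) = 1/(30 + 13980121/2704) = 1/(14061241/2704) = 2704/14061241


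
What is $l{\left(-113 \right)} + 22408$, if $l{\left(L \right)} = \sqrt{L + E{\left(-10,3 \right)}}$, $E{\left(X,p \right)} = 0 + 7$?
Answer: $22408 + i \sqrt{106} \approx 22408.0 + 10.296 i$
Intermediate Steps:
$E{\left(X,p \right)} = 7$
$l{\left(L \right)} = \sqrt{7 + L}$ ($l{\left(L \right)} = \sqrt{L + 7} = \sqrt{7 + L}$)
$l{\left(-113 \right)} + 22408 = \sqrt{7 - 113} + 22408 = \sqrt{-106} + 22408 = i \sqrt{106} + 22408 = 22408 + i \sqrt{106}$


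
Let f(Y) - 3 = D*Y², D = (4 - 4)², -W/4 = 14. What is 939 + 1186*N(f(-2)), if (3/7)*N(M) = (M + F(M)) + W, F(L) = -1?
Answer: -148497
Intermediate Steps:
W = -56 (W = -4*14 = -56)
D = 0 (D = 0² = 0)
f(Y) = 3 (f(Y) = 3 + 0*Y² = 3 + 0 = 3)
N(M) = -133 + 7*M/3 (N(M) = 7*((M - 1) - 56)/3 = 7*((-1 + M) - 56)/3 = 7*(-57 + M)/3 = -133 + 7*M/3)
939 + 1186*N(f(-2)) = 939 + 1186*(-133 + (7/3)*3) = 939 + 1186*(-133 + 7) = 939 + 1186*(-126) = 939 - 149436 = -148497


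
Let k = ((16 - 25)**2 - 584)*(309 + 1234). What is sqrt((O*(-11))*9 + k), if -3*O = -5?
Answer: I*sqrt(776294) ≈ 881.08*I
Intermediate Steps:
O = 5/3 (O = -1/3*(-5) = 5/3 ≈ 1.6667)
k = -776129 (k = ((-9)**2 - 584)*1543 = (81 - 584)*1543 = -503*1543 = -776129)
sqrt((O*(-11))*9 + k) = sqrt(((5/3)*(-11))*9 - 776129) = sqrt(-55/3*9 - 776129) = sqrt(-165 - 776129) = sqrt(-776294) = I*sqrt(776294)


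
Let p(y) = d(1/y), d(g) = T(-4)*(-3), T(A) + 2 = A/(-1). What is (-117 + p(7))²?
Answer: 15129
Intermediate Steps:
T(A) = -2 - A (T(A) = -2 + A/(-1) = -2 + A*(-1) = -2 - A)
d(g) = -6 (d(g) = (-2 - 1*(-4))*(-3) = (-2 + 4)*(-3) = 2*(-3) = -6)
p(y) = -6
(-117 + p(7))² = (-117 - 6)² = (-123)² = 15129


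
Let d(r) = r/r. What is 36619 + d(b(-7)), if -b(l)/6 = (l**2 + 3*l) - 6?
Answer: 36620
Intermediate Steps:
b(l) = 36 - 18*l - 6*l**2 (b(l) = -6*((l**2 + 3*l) - 6) = -6*(-6 + l**2 + 3*l) = 36 - 18*l - 6*l**2)
d(r) = 1
36619 + d(b(-7)) = 36619 + 1 = 36620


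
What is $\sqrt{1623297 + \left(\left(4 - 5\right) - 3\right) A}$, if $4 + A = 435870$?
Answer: $i \sqrt{120167} \approx 346.65 i$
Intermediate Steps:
$A = 435866$ ($A = -4 + 435870 = 435866$)
$\sqrt{1623297 + \left(\left(4 - 5\right) - 3\right) A} = \sqrt{1623297 + \left(\left(4 - 5\right) - 3\right) 435866} = \sqrt{1623297 + \left(-1 - 3\right) 435866} = \sqrt{1623297 - 1743464} = \sqrt{-120167} = i \sqrt{120167}$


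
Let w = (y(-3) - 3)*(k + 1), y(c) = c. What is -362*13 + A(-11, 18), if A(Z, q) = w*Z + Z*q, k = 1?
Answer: -4772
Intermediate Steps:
w = -12 (w = (-3 - 3)*(1 + 1) = -6*2 = -12)
A(Z, q) = -12*Z + Z*q
-362*13 + A(-11, 18) = -362*13 - 11*(-12 + 18) = -4706 - 11*6 = -4706 - 66 = -4772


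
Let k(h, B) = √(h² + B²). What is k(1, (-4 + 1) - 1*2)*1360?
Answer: 1360*√26 ≈ 6934.7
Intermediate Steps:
k(h, B) = √(B² + h²)
k(1, (-4 + 1) - 1*2)*1360 = √(((-4 + 1) - 1*2)² + 1²)*1360 = √((-3 - 2)² + 1)*1360 = √((-5)² + 1)*1360 = √(25 + 1)*1360 = √26*1360 = 1360*√26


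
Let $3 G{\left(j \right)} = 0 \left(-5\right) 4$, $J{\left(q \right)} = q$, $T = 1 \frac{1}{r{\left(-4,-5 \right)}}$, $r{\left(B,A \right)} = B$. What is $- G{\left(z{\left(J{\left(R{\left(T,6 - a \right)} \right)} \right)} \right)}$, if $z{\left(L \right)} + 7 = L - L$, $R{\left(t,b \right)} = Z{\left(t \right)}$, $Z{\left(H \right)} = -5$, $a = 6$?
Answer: $0$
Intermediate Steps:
$T = - \frac{1}{4}$ ($T = 1 \frac{1}{-4} = 1 \left(- \frac{1}{4}\right) = - \frac{1}{4} \approx -0.25$)
$R{\left(t,b \right)} = -5$
$z{\left(L \right)} = -7$ ($z{\left(L \right)} = -7 + \left(L - L\right) = -7 + 0 = -7$)
$G{\left(j \right)} = 0$ ($G{\left(j \right)} = \frac{0 \left(-5\right) 4}{3} = \frac{0 \cdot 4}{3} = \frac{1}{3} \cdot 0 = 0$)
$- G{\left(z{\left(J{\left(R{\left(T,6 - a \right)} \right)} \right)} \right)} = \left(-1\right) 0 = 0$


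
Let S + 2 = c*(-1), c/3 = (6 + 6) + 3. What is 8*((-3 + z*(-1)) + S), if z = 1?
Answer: -408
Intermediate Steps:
c = 45 (c = 3*((6 + 6) + 3) = 3*(12 + 3) = 3*15 = 45)
S = -47 (S = -2 + 45*(-1) = -2 - 45 = -47)
8*((-3 + z*(-1)) + S) = 8*((-3 + 1*(-1)) - 47) = 8*((-3 - 1) - 47) = 8*(-4 - 47) = 8*(-51) = -408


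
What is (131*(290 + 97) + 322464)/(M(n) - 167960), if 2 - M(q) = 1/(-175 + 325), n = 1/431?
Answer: -55974150/25193701 ≈ -2.2218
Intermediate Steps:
n = 1/431 ≈ 0.0023202
M(q) = 299/150 (M(q) = 2 - 1/(-175 + 325) = 2 - 1/150 = 299/150)
(131*(290 + 97) + 322464)/(M(n) - 167960) = (131*(290 + 97) + 322464)/(299/150 - 167960) = (131*387 + 322464)/(-25193701/150) = (50697 + 322464)*(-150/25193701) = 373161*(-150/25193701) = -55974150/25193701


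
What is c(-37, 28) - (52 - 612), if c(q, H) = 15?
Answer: 575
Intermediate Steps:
c(-37, 28) - (52 - 612) = 15 - (52 - 612) = 15 - 1*(-560) = 15 + 560 = 575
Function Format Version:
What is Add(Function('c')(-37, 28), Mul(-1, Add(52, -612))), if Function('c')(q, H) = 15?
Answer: 575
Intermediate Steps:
Add(Function('c')(-37, 28), Mul(-1, Add(52, -612))) = Add(15, Mul(-1, Add(52, -612))) = Add(15, Mul(-1, -560)) = Add(15, 560) = 575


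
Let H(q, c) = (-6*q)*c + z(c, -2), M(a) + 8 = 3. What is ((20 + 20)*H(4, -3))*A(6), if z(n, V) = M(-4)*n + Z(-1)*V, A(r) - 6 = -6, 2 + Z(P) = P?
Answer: 0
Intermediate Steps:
Z(P) = -2 + P
M(a) = -5 (M(a) = -8 + 3 = -5)
A(r) = 0 (A(r) = 6 - 6 = 0)
z(n, V) = -5*n - 3*V (z(n, V) = -5*n + (-2 - 1)*V = -5*n - 3*V)
H(q, c) = 6 - 5*c - 6*c*q (H(q, c) = (-6*q)*c + (-5*c - 3*(-2)) = -6*c*q + (-5*c + 6) = -6*c*q + (6 - 5*c) = 6 - 5*c - 6*c*q)
((20 + 20)*H(4, -3))*A(6) = ((20 + 20)*(6 - 5*(-3) - 6*(-3)*4))*0 = (40*(6 + 15 + 72))*0 = (40*93)*0 = 3720*0 = 0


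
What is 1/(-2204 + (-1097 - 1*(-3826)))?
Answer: 1/525 ≈ 0.0019048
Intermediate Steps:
1/(-2204 + (-1097 - 1*(-3826))) = 1/(-2204 + (-1097 + 3826)) = 1/(-2204 + 2729) = 1/525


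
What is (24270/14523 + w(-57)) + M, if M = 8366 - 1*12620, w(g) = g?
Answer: -20861461/4841 ≈ -4309.3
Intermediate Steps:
M = -4254 (M = 8366 - 12620 = -4254)
(24270/14523 + w(-57)) + M = (24270/14523 - 57) - 4254 = (24270*(1/14523) - 57) - 4254 = (8090/4841 - 57) - 4254 = -267847/4841 - 4254 = -20861461/4841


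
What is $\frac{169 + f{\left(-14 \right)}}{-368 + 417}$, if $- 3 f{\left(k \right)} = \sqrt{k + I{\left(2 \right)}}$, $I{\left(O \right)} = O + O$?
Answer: $\frac{169}{49} - \frac{i \sqrt{10}}{147} \approx 3.449 - 0.021512 i$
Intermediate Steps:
$I{\left(O \right)} = 2 O$
$f{\left(k \right)} = - \frac{\sqrt{4 + k}}{3}$ ($f{\left(k \right)} = - \frac{\sqrt{k + 2 \cdot 2}}{3} = - \frac{\sqrt{k + 4}}{3} = - \frac{\sqrt{4 + k}}{3}$)
$\frac{169 + f{\left(-14 \right)}}{-368 + 417} = \frac{169 - \frac{\sqrt{4 - 14}}{3}}{-368 + 417} = \frac{169 - \frac{\sqrt{-10}}{3}}{49} = \left(169 - \frac{i \sqrt{10}}{3}\right) \frac{1}{49} = \frac{169}{49} - \frac{i \sqrt{10}}{147}$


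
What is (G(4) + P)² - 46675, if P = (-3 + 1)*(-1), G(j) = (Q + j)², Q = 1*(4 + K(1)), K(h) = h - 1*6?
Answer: -46554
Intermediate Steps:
K(h) = -6 + h (K(h) = h - 6 = -6 + h)
Q = -1 (Q = 1*(4 + (-6 + 1)) = 1*(4 - 5) = 1*(-1) = -1)
G(j) = (-1 + j)²
P = 2 (P = -2*(-1) = 2)
(G(4) + P)² - 46675 = ((-1 + 4)² + 2)² - 46675 = (3² + 2)² - 46675 = (9 + 2)² - 46675 = 11² - 46675 = 121 - 46675 = -46554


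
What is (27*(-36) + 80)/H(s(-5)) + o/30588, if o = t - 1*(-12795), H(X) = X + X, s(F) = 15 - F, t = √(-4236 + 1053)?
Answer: -1115529/50980 + I*√3183/30588 ≈ -21.882 + 0.0018445*I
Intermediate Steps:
t = I*√3183 (t = √(-3183) = I*√3183 ≈ 56.418*I)
H(X) = 2*X
o = 12795 + I*√3183 (o = I*√3183 - 1*(-12795) = I*√3183 + 12795 = 12795 + I*√3183 ≈ 12795.0 + 56.418*I)
(27*(-36) + 80)/H(s(-5)) + o/30588 = (27*(-36) + 80)/((2*(15 - 1*(-5)))) + (12795 + I*√3183)/30588 = (-972 + 80)/((2*(15 + 5))) + (12795 + I*√3183)*(1/30588) = -892/(2*20) + (4265/10196 + I*√3183/30588) = -892/40 + (4265/10196 + I*√3183/30588) = -892*1/40 + (4265/10196 + I*√3183/30588) = -223/10 + (4265/10196 + I*√3183/30588) = -1115529/50980 + I*√3183/30588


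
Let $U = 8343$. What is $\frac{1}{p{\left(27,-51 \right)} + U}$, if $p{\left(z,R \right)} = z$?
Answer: $\frac{1}{8370} \approx 0.00011947$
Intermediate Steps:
$\frac{1}{p{\left(27,-51 \right)} + U} = \frac{1}{27 + 8343} = \frac{1}{8370}$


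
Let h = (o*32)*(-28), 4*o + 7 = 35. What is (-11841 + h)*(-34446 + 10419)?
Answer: 435201051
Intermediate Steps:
o = 7 (o = -7/4 + (¼)*35 = -7/4 + 35/4 = 7)
h = -6272 (h = (7*32)*(-28) = 224*(-28) = -6272)
(-11841 + h)*(-34446 + 10419) = (-11841 - 6272)*(-34446 + 10419) = -18113*(-24027) = 435201051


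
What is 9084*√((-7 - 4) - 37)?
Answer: 36336*I*√3 ≈ 62936.0*I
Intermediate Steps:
9084*√((-7 - 4) - 37) = 9084*√(-11 - 37) = 9084*√(-48) = 9084*(4*I*√3) = 36336*I*√3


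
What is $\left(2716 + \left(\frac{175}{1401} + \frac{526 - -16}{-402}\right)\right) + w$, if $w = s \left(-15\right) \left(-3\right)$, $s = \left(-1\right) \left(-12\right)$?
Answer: $\frac{305516120}{93867} \approx 3254.8$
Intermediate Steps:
$s = 12$
$w = 540$ ($w = 12 \left(-15\right) \left(-3\right) = \left(-180\right) \left(-3\right) = 540$)
$\left(2716 + \left(\frac{175}{1401} + \frac{526 - -16}{-402}\right)\right) + w = \left(2716 + \left(\frac{175}{1401} + \frac{526 - -16}{-402}\right)\right) + 540 = \left(2716 + \left(175 \cdot \frac{1}{1401} + \left(526 + 16\right) \left(- \frac{1}{402}\right)\right)\right) + 540 = \left(2716 + \left(\frac{175}{1401} + 542 \left(- \frac{1}{402}\right)\right)\right) + 540 = \left(2716 + \left(\frac{175}{1401} - \frac{271}{201}\right)\right) + 540 = \left(2716 - \frac{114832}{93867}\right) + 540 = \frac{254827940}{93867} + 540 = \frac{305516120}{93867}$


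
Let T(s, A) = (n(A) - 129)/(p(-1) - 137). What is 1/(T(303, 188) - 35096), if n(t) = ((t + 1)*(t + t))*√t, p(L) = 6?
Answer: -602265557/20187101603761 + 18618768*√47/20187101603761 ≈ -2.3511e-5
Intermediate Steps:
n(t) = 2*t^(3/2)*(1 + t) (n(t) = ((1 + t)*(2*t))*√t = (2*t*(1 + t))*√t = 2*t^(3/2)*(1 + t))
T(s, A) = 129/131 - 2*A^(3/2)*(1 + A)/131 (T(s, A) = (2*A^(3/2)*(1 + A) - 129)/(6 - 137) = (-129 + 2*A^(3/2)*(1 + A))/(-131) = (-129 + 2*A^(3/2)*(1 + A))*(-1/131) = 129/131 - 2*A^(3/2)*(1 + A)/131)
1/(T(303, 188) - 35096) = 1/((129/131 - 2*188^(3/2)*(1 + 188)/131) - 35096) = 1/((129/131 - 2/131*376*√47*189) - 35096) = 1/((129/131 - 142128*√47/131) - 35096) = 1/(-4597447/131 - 142128*√47/131)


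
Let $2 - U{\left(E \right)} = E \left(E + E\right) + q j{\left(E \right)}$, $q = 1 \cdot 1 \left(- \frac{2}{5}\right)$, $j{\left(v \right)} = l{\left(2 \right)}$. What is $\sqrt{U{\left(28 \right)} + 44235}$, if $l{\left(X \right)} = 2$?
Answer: $\frac{\sqrt{1066745}}{5} \approx 206.57$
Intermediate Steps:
$j{\left(v \right)} = 2$
$q = - \frac{2}{5}$ ($q = 1 \left(\left(-2\right) \frac{1}{5}\right) = 1 \left(- \frac{2}{5}\right) = - \frac{2}{5} \approx -0.4$)
$U{\left(E \right)} = \frac{14}{5} - 2 E^{2}$ ($U{\left(E \right)} = 2 - \left(E \left(E + E\right) - \frac{4}{5}\right) = 2 - \left(E 2 E - \frac{4}{5}\right) = 2 - \left(2 E^{2} - \frac{4}{5}\right) = 2 - \left(- \frac{4}{5} + 2 E^{2}\right) = \frac{14}{5} - 2 E^{2}$)
$\sqrt{U{\left(28 \right)} + 44235} = \sqrt{\left(\frac{14}{5} - 2 \cdot 28^{2}\right) + 44235} = \sqrt{\left(\frac{14}{5} - 1568\right) + 44235} = \sqrt{- \frac{7826}{5} + 44235} = \sqrt{\frac{213349}{5}} = \frac{\sqrt{1066745}}{5}$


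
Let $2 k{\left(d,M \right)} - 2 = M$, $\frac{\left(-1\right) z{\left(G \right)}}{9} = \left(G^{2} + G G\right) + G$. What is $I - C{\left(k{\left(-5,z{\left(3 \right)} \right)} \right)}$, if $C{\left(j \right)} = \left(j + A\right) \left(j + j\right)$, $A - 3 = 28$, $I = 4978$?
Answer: $- \frac{13419}{2} \approx -6709.5$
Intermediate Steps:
$z{\left(G \right)} = - 18 G^{2} - 9 G$ ($z{\left(G \right)} = - 9 \left(\left(G^{2} + G G\right) + G\right) = - 9 \left(\left(G^{2} + G^{2}\right) + G\right) = - 9 \left(2 G^{2} + G\right) = - 9 \left(G + 2 G^{2}\right) = - 18 G^{2} - 9 G$)
$k{\left(d,M \right)} = 1 + \frac{M}{2}$
$A = 31$ ($A = 3 + 28 = 31$)
$C{\left(j \right)} = 2 j \left(31 + j\right)$ ($C{\left(j \right)} = \left(j + 31\right) \left(j + j\right) = \left(31 + j\right) 2 j = 2 j \left(31 + j\right)$)
$I - C{\left(k{\left(-5,z{\left(3 \right)} \right)} \right)} = 4978 - 2 \left(1 + \frac{\left(-9\right) 3 \left(1 + 2 \cdot 3\right)}{2}\right) \left(31 + \left(1 + \frac{\left(-9\right) 3 \left(1 + 2 \cdot 3\right)}{2}\right)\right) = 4978 - 2 \left(1 + \frac{\left(-9\right) 3 \left(1 + 6\right)}{2}\right) \left(31 + \left(1 + \frac{\left(-9\right) 3 \left(1 + 6\right)}{2}\right)\right) = 4978 - 2 \left(1 + \frac{\left(-9\right) 3 \cdot 7}{2}\right) \left(31 + \left(1 + \frac{\left(-9\right) 3 \cdot 7}{2}\right)\right) = 4978 - 2 \left(1 + \frac{1}{2} \left(-189\right)\right) \left(31 + \left(1 + \frac{1}{2} \left(-189\right)\right)\right) = 4978 - 2 \left(1 - \frac{189}{2}\right) \left(31 + \left(1 - \frac{189}{2}\right)\right) = 4978 - 2 \left(- \frac{187}{2}\right) \left(31 - \frac{187}{2}\right) = 4978 - 2 \left(- \frac{187}{2}\right) \left(- \frac{125}{2}\right) = 4978 - \frac{23375}{2} = - \frac{13419}{2}$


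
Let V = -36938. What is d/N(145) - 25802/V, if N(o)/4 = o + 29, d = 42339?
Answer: 263646029/4284808 ≈ 61.530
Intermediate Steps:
N(o) = 116 + 4*o (N(o) = 4*(o + 29) = 4*(29 + o) = 116 + 4*o)
d/N(145) - 25802/V = 42339/(116 + 4*145) - 25802/(-36938) = 42339/(116 + 580) - 25802*(-1/36938) = 42339/696 + 12901/18469 = 42339*(1/696) + 12901/18469 = 14113/232 + 12901/18469 = 263646029/4284808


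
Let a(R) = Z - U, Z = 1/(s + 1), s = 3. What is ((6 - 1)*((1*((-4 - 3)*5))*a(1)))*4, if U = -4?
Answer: -2975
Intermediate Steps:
Z = 1/4 (Z = 1/(3 + 1) = 1/4 ≈ 0.25000)
a(R) = 17/4 (a(R) = 1/4 - 1*(-4) = 1/4 + 4 = 17/4)
((6 - 1)*((1*((-4 - 3)*5))*a(1)))*4 = ((6 - 1)*((1*((-4 - 3)*5))*(17/4)))*4 = (5*((1*(-7*5))*(17/4)))*4 = (5*((1*(-35))*(17/4)))*4 = (5*(-35*17/4))*4 = (5*(-595/4))*4 = -2975/4*4 = -2975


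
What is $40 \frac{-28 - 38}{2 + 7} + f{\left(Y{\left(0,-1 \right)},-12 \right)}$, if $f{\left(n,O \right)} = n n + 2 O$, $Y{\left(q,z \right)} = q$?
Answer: $- \frac{952}{3} \approx -317.33$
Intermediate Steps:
$f{\left(n,O \right)} = n^{2} + 2 O$
$40 \frac{-28 - 38}{2 + 7} + f{\left(Y{\left(0,-1 \right)},-12 \right)} = 40 \frac{-28 - 38}{2 + 7} + \left(0^{2} + 2 \left(-12\right)\right) = 40 \left(- \frac{66}{9}\right) + \left(0 - 24\right) = 40 \left(\left(-66\right) \frac{1}{9}\right) - 24 = 40 \left(- \frac{22}{3}\right) - 24 = - \frac{880}{3} - 24 = - \frac{952}{3}$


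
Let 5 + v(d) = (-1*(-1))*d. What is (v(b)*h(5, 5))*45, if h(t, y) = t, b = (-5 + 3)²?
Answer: -225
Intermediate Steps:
b = 4 (b = (-2)² = 4)
v(d) = -5 + d (v(d) = -5 + (-1*(-1))*d = -5 + 1*d = -5 + d)
(v(b)*h(5, 5))*45 = ((-5 + 4)*5)*45 = -1*5*45 = -5*45 = -225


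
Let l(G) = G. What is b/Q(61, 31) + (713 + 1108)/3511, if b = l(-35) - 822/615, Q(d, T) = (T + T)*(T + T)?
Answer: 1408830981/2766738220 ≈ 0.50920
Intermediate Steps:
Q(d, T) = 4*T² (Q(d, T) = (2*T)*(2*T) = 4*T²)
b = -7449/205 (b = -35 - 822/615 = -35 - 822*1/615 = -35 - 274/205 = -7449/205 ≈ -36.337)
b/Q(61, 31) + (713 + 1108)/3511 = -7449/(205*(4*31²)) + (713 + 1108)/3511 = -7449/(205*(4*961)) + 1821*(1/3511) = -7449/205/3844 + 1821/3511 = -7449/205*1/3844 + 1821/3511 = -7449/788020 + 1821/3511 = 1408830981/2766738220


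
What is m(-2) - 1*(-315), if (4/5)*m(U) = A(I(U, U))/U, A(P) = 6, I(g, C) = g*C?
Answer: 1245/4 ≈ 311.25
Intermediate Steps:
I(g, C) = C*g
m(U) = 15/(2*U) (m(U) = 5*(6/U)/4 = 15/(2*U))
m(-2) - 1*(-315) = (15/2)/(-2) - 1*(-315) = (15/2)*(-½) + 315 = -15/4 + 315 = 1245/4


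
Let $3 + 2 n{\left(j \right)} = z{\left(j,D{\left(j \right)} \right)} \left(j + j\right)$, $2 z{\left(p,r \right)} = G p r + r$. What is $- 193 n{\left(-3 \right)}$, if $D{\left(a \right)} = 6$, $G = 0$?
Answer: $\frac{4053}{2} \approx 2026.5$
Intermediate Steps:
$z{\left(p,r \right)} = \frac{r}{2}$ ($z{\left(p,r \right)} = \frac{0 p r + r}{2} = \frac{0 r + r}{2} = \frac{0 + r}{2} = \frac{r}{2}$)
$n{\left(j \right)} = - \frac{3}{2} + 3 j$ ($n{\left(j \right)} = - \frac{3}{2} + \frac{\frac{1}{2} \cdot 6 \left(j + j\right)}{2} = - \frac{3}{2} + \frac{3 \cdot 2 j}{2} = - \frac{3}{2} + \frac{6 j}{2} = - \frac{3}{2} + 3 j$)
$- 193 n{\left(-3 \right)} = - 193 \left(- \frac{3}{2} + 3 \left(-3\right)\right) = - 193 \left(- \frac{3}{2} - 9\right) = \left(-193\right) \left(- \frac{21}{2}\right) = \frac{4053}{2}$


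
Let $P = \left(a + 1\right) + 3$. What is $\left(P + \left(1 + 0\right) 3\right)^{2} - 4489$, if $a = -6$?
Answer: $-4488$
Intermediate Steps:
$P = -2$ ($P = \left(-6 + 1\right) + 3 = -5 + 3 = -2$)
$\left(P + \left(1 + 0\right) 3\right)^{2} - 4489 = \left(-2 + \left(1 + 0\right) 3\right)^{2} - 4489 = \left(-2 + 1 \cdot 3\right)^{2} - 4489 = \left(-2 + 3\right)^{2} - 4489 = 1^{2} - 4489 = 1 - 4489 = -4488$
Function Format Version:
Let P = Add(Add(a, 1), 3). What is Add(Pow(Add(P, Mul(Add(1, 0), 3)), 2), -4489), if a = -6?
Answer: -4488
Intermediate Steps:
P = -2 (P = Add(Add(-6, 1), 3) = Add(-5, 3) = -2)
Add(Pow(Add(P, Mul(Add(1, 0), 3)), 2), -4489) = Add(Pow(Add(-2, Mul(Add(1, 0), 3)), 2), -4489) = Add(Pow(Add(-2, Mul(1, 3)), 2), -4489) = Add(Pow(Add(-2, 3), 2), -4489) = Add(Pow(1, 2), -4489) = Add(1, -4489) = -4488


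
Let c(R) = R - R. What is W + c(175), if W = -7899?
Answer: -7899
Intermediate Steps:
c(R) = 0
W + c(175) = -7899 + 0 = -7899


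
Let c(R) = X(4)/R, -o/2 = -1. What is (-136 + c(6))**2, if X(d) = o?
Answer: 165649/9 ≈ 18405.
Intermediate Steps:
o = 2 (o = -2*(-1) = 2)
X(d) = 2
c(R) = 2/R
(-136 + c(6))**2 = (-136 + 2/6)**2 = (-136 + 2*(1/6))**2 = (-136 + 1/3)**2 = (-407/3)**2 = 165649/9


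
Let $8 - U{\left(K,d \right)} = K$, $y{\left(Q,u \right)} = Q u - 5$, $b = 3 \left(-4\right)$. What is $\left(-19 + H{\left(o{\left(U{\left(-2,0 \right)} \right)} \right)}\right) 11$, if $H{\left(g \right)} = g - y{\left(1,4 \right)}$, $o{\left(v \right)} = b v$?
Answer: $-1518$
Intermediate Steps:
$b = -12$
$y{\left(Q,u \right)} = -5 + Q u$
$U{\left(K,d \right)} = 8 - K$
$o{\left(v \right)} = - 12 v$
$H{\left(g \right)} = 1 + g$ ($H{\left(g \right)} = g - \left(-5 + 1 \cdot 4\right) = g - \left(-5 + 4\right) = g - -1 = g + 1 = 1 + g$)
$\left(-19 + H{\left(o{\left(U{\left(-2,0 \right)} \right)} \right)}\right) 11 = \left(-19 + \left(1 - 12 \left(8 - -2\right)\right)\right) 11 = \left(-19 + \left(1 - 12 \left(8 + 2\right)\right)\right) 11 = \left(-19 + \left(1 - 120\right)\right) 11 = \left(-19 - 119\right) 11 = \left(-138\right) 11 = -1518$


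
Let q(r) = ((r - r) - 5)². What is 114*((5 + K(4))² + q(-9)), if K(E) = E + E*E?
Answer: 74100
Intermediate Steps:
K(E) = E + E²
q(r) = 25 (q(r) = (0 - 5)² = (-5)² = 25)
114*((5 + K(4))² + q(-9)) = 114*((5 + 4*(1 + 4))² + 25) = 114*((5 + 4*5)² + 25) = 114*((5 + 20)² + 25) = 114*(25² + 25) = 114*(625 + 25) = 114*650 = 74100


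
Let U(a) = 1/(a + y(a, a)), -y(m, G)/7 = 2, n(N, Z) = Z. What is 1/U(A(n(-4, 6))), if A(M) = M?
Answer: -8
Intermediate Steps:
y(m, G) = -14 (y(m, G) = -7*2 = -14)
U(a) = 1/(-14 + a) (U(a) = 1/(a - 14) = 1/(-14 + a))
1/U(A(n(-4, 6))) = 1/(1/(-14 + 6)) = 1/(1/(-8)) = 1/(-1/8) = -8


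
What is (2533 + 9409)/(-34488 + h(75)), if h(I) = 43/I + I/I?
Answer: -447825/1293241 ≈ -0.34628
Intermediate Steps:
h(I) = 1 + 43/I (h(I) = 43/I + 1 = 1 + 43/I)
(2533 + 9409)/(-34488 + h(75)) = (2533 + 9409)/(-34488 + (43 + 75)/75) = 11942/(-34488 + (1/75)*118) = 11942/(-34488 + 118/75) = 11942/(-2586482/75) = 11942*(-75/2586482) = -447825/1293241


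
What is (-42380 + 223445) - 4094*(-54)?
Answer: 402141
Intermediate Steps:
(-42380 + 223445) - 4094*(-54) = 181065 + 221076 = 402141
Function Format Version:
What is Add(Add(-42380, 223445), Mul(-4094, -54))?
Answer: 402141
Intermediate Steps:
Add(Add(-42380, 223445), Mul(-4094, -54)) = Add(181065, 221076) = 402141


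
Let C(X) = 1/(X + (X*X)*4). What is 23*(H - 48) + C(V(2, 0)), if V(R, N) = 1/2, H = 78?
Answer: 2072/3 ≈ 690.67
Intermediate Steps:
V(R, N) = 1/2
C(X) = 1/(X + 4*X**2) (C(X) = 1/(X + X**2*4) = 1/(X + 4*X**2))
23*(H - 48) + C(V(2, 0)) = 23*(78 - 48) + 1/((1/2)*(1 + 4*(1/2))) = 23*30 + 2/(1 + 2) = 690 + 2/3 = 2072/3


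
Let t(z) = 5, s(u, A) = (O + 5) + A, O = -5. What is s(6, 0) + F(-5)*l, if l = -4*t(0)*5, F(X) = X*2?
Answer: 1000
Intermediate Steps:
s(u, A) = A (s(u, A) = (-5 + 5) + A = 0 + A = A)
F(X) = 2*X
l = -100 (l = -4*5*5 = -20*5 = -100)
s(6, 0) + F(-5)*l = 0 + (2*(-5))*(-100) = 0 - 10*(-100) = 0 + 1000 = 1000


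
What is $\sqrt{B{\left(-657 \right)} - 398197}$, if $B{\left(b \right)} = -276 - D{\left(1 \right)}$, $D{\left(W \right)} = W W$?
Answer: $i \sqrt{398474} \approx 631.25 i$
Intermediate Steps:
$D{\left(W \right)} = W^{2}$
$B{\left(b \right)} = -277$ ($B{\left(b \right)} = -276 - 1^{2} = -276 - 1 = -277$)
$\sqrt{B{\left(-657 \right)} - 398197} = \sqrt{-277 - 398197} = \sqrt{-398474} = i \sqrt{398474}$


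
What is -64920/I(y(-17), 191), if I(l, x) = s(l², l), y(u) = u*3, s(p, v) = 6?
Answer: -10820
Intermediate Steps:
y(u) = 3*u
I(l, x) = 6
-64920/I(y(-17), 191) = -64920/6 = -64920*⅙ = -10820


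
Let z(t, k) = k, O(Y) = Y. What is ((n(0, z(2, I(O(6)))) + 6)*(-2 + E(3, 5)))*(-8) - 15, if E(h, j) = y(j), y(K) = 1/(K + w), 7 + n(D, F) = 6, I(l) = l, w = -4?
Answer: 25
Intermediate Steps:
n(D, F) = -1 (n(D, F) = -7 + 6 = -1)
y(K) = 1/(-4 + K) (y(K) = 1/(K - 4) = 1/(-4 + K))
E(h, j) = 1/(-4 + j)
((n(0, z(2, I(O(6)))) + 6)*(-2 + E(3, 5)))*(-8) - 15 = ((-1 + 6)*(-2 + 1/(-4 + 5)))*(-8) - 15 = (5*(-2 + 1/1))*(-8) - 15 = (5*(-2 + 1))*(-8) - 15 = (5*(-1))*(-8) - 15 = -5*(-8) - 15 = 40 - 15 = 25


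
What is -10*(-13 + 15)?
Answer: -20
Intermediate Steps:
-10*(-13 + 15) = -10*2 = -20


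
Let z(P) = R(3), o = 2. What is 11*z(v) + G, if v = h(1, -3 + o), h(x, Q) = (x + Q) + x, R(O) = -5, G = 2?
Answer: -53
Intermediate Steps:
h(x, Q) = Q + 2*x (h(x, Q) = (Q + x) + x = Q + 2*x)
v = 1 (v = (-3 + 2) + 2*1 = -1 + 2 = 1)
z(P) = -5
11*z(v) + G = 11*(-5) + 2 = -55 + 2 = -53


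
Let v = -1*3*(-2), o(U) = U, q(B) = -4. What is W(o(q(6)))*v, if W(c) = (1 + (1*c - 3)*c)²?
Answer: 5046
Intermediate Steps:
W(c) = (1 + c*(-3 + c))² (W(c) = (1 + (c - 3)*c)² = (1 + (-3 + c)*c)² = (1 + c*(-3 + c))²)
v = 6 (v = -3*(-2) = 6)
W(o(q(6)))*v = (1 + (-4)² - 3*(-4))²*6 = (1 + 16 + 12)²*6 = 29²*6 = 841*6 = 5046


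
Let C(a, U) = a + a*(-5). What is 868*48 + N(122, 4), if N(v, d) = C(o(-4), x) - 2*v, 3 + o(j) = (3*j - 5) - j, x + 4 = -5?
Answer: 41484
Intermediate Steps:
x = -9 (x = -4 - 5 = -9)
o(j) = -8 + 2*j (o(j) = -3 + ((3*j - 5) - j) = -3 + ((-5 + 3*j) - j) = -3 + (-5 + 2*j) = -8 + 2*j)
C(a, U) = -4*a (C(a, U) = a - 5*a = -4*a)
N(v, d) = 64 - 2*v (N(v, d) = -4*(-8 + 2*(-4)) - 2*v = -4*(-8 - 8) - 2*v = -4*(-16) - 2*v = 64 - 2*v)
868*48 + N(122, 4) = 868*48 + (64 - 2*122) = 41664 + (64 - 244) = 41664 - 180 = 41484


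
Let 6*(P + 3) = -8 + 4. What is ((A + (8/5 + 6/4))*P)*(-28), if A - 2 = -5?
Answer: 154/15 ≈ 10.267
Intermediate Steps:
A = -3 (A = 2 - 5 = -3)
P = -11/3 (P = -3 + (-8 + 4)/6 = -3 + (⅙)*(-4) = -3 - ⅔ = -11/3 ≈ -3.6667)
((A + (8/5 + 6/4))*P)*(-28) = ((-3 + (8/5 + 6/4))*(-11/3))*(-28) = ((-3 + (8*(⅕) + 6*(¼)))*(-11/3))*(-28) = ((-3 + (8/5 + 3/2))*(-11/3))*(-28) = ((-3 + 31/10)*(-11/3))*(-28) = ((⅒)*(-11/3))*(-28) = -11/30*(-28) = 154/15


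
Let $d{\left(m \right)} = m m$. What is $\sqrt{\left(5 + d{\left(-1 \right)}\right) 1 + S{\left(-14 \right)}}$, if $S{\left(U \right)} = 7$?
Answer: $\sqrt{13} \approx 3.6056$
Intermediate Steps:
$d{\left(m \right)} = m^{2}$
$\sqrt{\left(5 + d{\left(-1 \right)}\right) 1 + S{\left(-14 \right)}} = \sqrt{\left(5 + \left(-1\right)^{2}\right) 1 + 7} = \sqrt{\left(5 + 1\right) 1 + 7} = \sqrt{6 \cdot 1 + 7} = \sqrt{6 + 7} = \sqrt{13}$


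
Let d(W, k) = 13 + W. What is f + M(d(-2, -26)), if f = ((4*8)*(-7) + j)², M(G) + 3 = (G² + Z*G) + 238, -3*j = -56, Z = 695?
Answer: 451465/9 ≈ 50163.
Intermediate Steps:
j = 56/3 (j = -⅓*(-56) = 56/3 ≈ 18.667)
M(G) = 235 + G² + 695*G (M(G) = -3 + ((G² + 695*G) + 238) = -3 + (238 + G² + 695*G) = 235 + G² + 695*G)
f = 379456/9 (f = ((4*8)*(-7) + 56/3)² = (32*(-7) + 56/3)² = (-224 + 56/3)² = (-616/3)² = 379456/9 ≈ 42162.)
f + M(d(-2, -26)) = 379456/9 + (235 + (13 - 2)² + 695*(13 - 2)) = 379456/9 + (235 + 11² + 695*11) = 379456/9 + (235 + 121 + 7645) = 379456/9 + 8001 = 451465/9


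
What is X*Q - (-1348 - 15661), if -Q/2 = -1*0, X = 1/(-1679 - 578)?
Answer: 17009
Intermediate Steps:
X = -1/2257 (X = 1/(-2257) = -1/2257 ≈ -0.00044307)
Q = 0 (Q = -(-2)*0 = -2*0 = 0)
X*Q - (-1348 - 15661) = -1/2257*0 - (-1348 - 15661) = 0 - 1*(-17009) = 0 + 17009 = 17009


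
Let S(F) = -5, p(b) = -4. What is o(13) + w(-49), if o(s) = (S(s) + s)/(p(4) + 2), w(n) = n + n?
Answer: -102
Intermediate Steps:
w(n) = 2*n
o(s) = 5/2 - s/2 (o(s) = (-5 + s)/(-4 + 2) = (-5 + s)/(-2) = (-5 + s)*(-½) = 5/2 - s/2)
o(13) + w(-49) = (5/2 - ½*13) + 2*(-49) = (5/2 - 13/2) - 98 = -4 - 98 = -102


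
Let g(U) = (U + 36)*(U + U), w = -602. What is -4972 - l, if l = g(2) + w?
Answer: -4522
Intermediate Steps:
g(U) = 2*U*(36 + U) (g(U) = (36 + U)*(2*U) = 2*U*(36 + U))
l = -450 (l = 2*2*(36 + 2) - 602 = 2*2*38 - 602 = 152 - 602 = -450)
-4972 - l = -4972 - 1*(-450) = -4972 + 450 = -4522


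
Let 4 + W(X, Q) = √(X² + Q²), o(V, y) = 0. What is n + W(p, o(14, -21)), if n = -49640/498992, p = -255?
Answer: 15649669/62374 ≈ 250.90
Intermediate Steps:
W(X, Q) = -4 + √(Q² + X²) (W(X, Q) = -4 + √(X² + Q²) = -4 + √(Q² + X²))
n = -6205/62374 (n = -49640*1/498992 = -6205/62374 ≈ -0.099481)
n + W(p, o(14, -21)) = -6205/62374 + (-4 + √(0² + (-255)²)) = -6205/62374 + (-4 + √(0 + 65025)) = -6205/62374 + (-4 + √65025) = -6205/62374 + (-4 + 255) = -6205/62374 + 251 = 15649669/62374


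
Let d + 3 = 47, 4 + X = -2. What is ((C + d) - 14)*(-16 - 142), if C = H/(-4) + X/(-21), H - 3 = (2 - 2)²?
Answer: -65333/14 ≈ -4666.6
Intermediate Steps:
H = 3 (H = 3 + (2 - 2)² = 3 + 0² = 3 + 0 = 3)
X = -6 (X = -4 - 2 = -6)
d = 44 (d = -3 + 47 = 44)
C = -13/28 (C = 3/(-4) - 6/(-21) = 3*(-¼) - 6*(-1/21) = -¾ + 2/7 = -13/28 ≈ -0.46429)
((C + d) - 14)*(-16 - 142) = ((-13/28 + 44) - 14)*(-16 - 142) = (1219/28 - 14)*(-158) = (827/28)*(-158) = -65333/14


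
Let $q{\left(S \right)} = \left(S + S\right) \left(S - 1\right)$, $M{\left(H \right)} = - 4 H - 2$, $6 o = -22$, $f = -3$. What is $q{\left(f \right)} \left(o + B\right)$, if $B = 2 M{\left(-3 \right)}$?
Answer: $392$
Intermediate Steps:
$o = - \frac{11}{3}$ ($o = \frac{1}{6} \left(-22\right) = - \frac{11}{3} \approx -3.6667$)
$M{\left(H \right)} = -2 - 4 H$
$q{\left(S \right)} = 2 S \left(-1 + S\right)$
$B = 20$ ($B = 2 \left(-2 - -12\right) = 2 \left(-2 + 12\right) = 2 \cdot 10 = 20$)
$q{\left(f \right)} \left(o + B\right) = 2 \left(-3\right) \left(-1 - 3\right) \left(- \frac{11}{3} + 20\right) = 2 \left(-3\right) \left(-4\right) \frac{49}{3} = 24 \cdot \frac{49}{3} = 392$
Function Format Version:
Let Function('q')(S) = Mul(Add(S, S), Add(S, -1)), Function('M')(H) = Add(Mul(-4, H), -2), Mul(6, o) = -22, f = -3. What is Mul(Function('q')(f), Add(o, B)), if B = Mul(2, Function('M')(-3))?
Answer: 392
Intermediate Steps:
o = Rational(-11, 3) (o = Mul(Rational(1, 6), -22) = Rational(-11, 3) ≈ -3.6667)
Function('M')(H) = Add(-2, Mul(-4, H))
Function('q')(S) = Mul(2, S, Add(-1, S)) (Function('q')(S) = Mul(Mul(2, S), Add(-1, S)) = Mul(2, S, Add(-1, S)))
B = 20 (B = Mul(2, Add(-2, Mul(-4, -3))) = Mul(2, Add(-2, 12)) = Mul(2, 10) = 20)
Mul(Function('q')(f), Add(o, B)) = Mul(Mul(2, -3, Add(-1, -3)), Add(Rational(-11, 3), 20)) = Mul(Mul(2, -3, -4), Rational(49, 3)) = Mul(24, Rational(49, 3)) = 392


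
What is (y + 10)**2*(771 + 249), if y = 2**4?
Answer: 689520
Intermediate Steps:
y = 16
(y + 10)**2*(771 + 249) = (16 + 10)**2*(771 + 249) = 26**2*1020 = 676*1020 = 689520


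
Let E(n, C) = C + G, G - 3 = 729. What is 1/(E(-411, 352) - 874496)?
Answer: -1/873412 ≈ -1.1449e-6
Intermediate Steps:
G = 732 (G = 3 + 729 = 732)
E(n, C) = 732 + C (E(n, C) = C + 732 = 732 + C)
1/(E(-411, 352) - 874496) = 1/((732 + 352) - 874496) = 1/(1084 - 874496) = 1/(-873412) = -1/873412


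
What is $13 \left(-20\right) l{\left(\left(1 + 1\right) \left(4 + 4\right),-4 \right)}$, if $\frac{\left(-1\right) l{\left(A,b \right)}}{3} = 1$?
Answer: $780$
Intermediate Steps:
$l{\left(A,b \right)} = -3$ ($l{\left(A,b \right)} = \left(-3\right) 1 = -3$)
$13 \left(-20\right) l{\left(\left(1 + 1\right) \left(4 + 4\right),-4 \right)} = 13 \left(-20\right) \left(-3\right) = \left(-260\right) \left(-3\right) = 780$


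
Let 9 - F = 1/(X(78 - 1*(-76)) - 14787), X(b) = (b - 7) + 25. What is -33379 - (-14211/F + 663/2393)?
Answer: -10009638593315/314765648 ≈ -31800.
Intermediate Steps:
X(b) = 18 + b (X(b) = (-7 + b) + 25 = 18 + b)
F = 131536/14615 (F = 9 - 1/((18 + (78 - 1*(-76))) - 14787) = 9 - 1/((18 + (78 + 76)) - 14787) = 9 - 1/((18 + 154) - 14787) = 9 - 1/(172 - 14787) = 9 - 1/(-14615) = 9 - 1*(-1/14615) = 9 + 1/14615 = 131536/14615 ≈ 9.0001)
-33379 - (-14211/F + 663/2393) = -33379 - (-14211/131536/14615 + 663/2393) = -33379 - (-14211*14615/131536 + 663*(1/2393)) = -33379 - (-207693765/131536 + 663/2393) = -33379 - 1*(-496923971277/314765648) = -33379 + 496923971277/314765648 = -10009638593315/314765648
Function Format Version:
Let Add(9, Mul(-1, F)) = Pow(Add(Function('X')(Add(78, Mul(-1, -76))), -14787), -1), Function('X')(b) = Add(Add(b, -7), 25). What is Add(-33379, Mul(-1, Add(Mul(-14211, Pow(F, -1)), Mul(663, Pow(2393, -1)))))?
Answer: Rational(-10009638593315, 314765648) ≈ -31800.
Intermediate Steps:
Function('X')(b) = Add(18, b) (Function('X')(b) = Add(Add(-7, b), 25) = Add(18, b))
F = Rational(131536, 14615) (F = Add(9, Mul(-1, Pow(Add(Add(18, Add(78, Mul(-1, -76))), -14787), -1))) = Add(9, Mul(-1, Pow(Add(Add(18, Add(78, 76)), -14787), -1))) = Add(9, Mul(-1, Pow(Add(Add(18, 154), -14787), -1))) = Add(9, Mul(-1, Pow(Add(172, -14787), -1))) = Add(9, Mul(-1, Pow(-14615, -1))) = Add(9, Mul(-1, Rational(-1, 14615))) = Add(9, Rational(1, 14615)) = Rational(131536, 14615) ≈ 9.0001)
Add(-33379, Mul(-1, Add(Mul(-14211, Pow(F, -1)), Mul(663, Pow(2393, -1))))) = Add(-33379, Mul(-1, Add(Mul(-14211, Pow(Rational(131536, 14615), -1)), Mul(663, Pow(2393, -1))))) = Add(-33379, Mul(-1, Add(Mul(-14211, Rational(14615, 131536)), Mul(663, Rational(1, 2393))))) = Add(-33379, Mul(-1, Add(Rational(-207693765, 131536), Rational(663, 2393)))) = Add(-33379, Mul(-1, Rational(-496923971277, 314765648))) = Add(-33379, Rational(496923971277, 314765648)) = Rational(-10009638593315, 314765648)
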